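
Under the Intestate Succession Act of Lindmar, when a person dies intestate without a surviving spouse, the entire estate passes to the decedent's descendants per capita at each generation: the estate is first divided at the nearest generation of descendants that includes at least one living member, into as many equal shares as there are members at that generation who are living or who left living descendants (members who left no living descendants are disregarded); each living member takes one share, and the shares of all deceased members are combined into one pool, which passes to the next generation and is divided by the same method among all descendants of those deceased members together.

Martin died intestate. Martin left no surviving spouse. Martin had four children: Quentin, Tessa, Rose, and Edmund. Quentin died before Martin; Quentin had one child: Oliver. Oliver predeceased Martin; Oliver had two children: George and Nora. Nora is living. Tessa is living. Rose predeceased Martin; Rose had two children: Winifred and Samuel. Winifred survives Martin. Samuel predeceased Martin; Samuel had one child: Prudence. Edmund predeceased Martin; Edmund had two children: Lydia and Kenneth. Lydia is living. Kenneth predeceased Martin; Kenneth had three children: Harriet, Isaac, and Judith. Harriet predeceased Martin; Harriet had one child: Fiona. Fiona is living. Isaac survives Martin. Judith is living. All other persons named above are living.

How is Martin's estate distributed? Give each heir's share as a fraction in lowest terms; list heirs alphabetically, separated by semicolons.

Fiona 3/40; George 3/40; Isaac 3/40; Judith 3/40; Lydia 3/20; Nora 3/40; Prudence 3/40; Tessa 1/4; Winifred 3/20

There is no surviving spouse, so the entire estate passes to Martin's descendants per capita at each generation.
At generation 1 (Quentin, Tessa, Rose, Edmund) there are 4 shares of (1)/4 = 1/4 each.
Living: Tessa — each takes 1/4.
Deceased: Quentin, Rose, and Edmund. Their combined 3/4 is pooled and carried to generation 2.
At generation 2 (Oliver, Winifred, Samuel, Lydia, Kenneth) there are 5 shares of (3/4)/5 = 3/20 each.
Living: Winifred and Lydia — each takes 3/20.
Deceased: Oliver, Samuel, and Kenneth. Their combined 9/20 is pooled and carried to generation 3.
At generation 3 (George, Nora, Prudence, Harriet, Isaac, Judith) there are 6 shares of (9/20)/6 = 3/40 each.
Living: George, Nora, Prudence, Isaac, and Judith — each takes 3/40.
Deceased: Harriet. That 3/40 share is carried to generation 4.
At generation 4 (Fiona) there are 1 shares of (3/40)/1 = 3/40 each.
Living: Fiona — each takes 3/40.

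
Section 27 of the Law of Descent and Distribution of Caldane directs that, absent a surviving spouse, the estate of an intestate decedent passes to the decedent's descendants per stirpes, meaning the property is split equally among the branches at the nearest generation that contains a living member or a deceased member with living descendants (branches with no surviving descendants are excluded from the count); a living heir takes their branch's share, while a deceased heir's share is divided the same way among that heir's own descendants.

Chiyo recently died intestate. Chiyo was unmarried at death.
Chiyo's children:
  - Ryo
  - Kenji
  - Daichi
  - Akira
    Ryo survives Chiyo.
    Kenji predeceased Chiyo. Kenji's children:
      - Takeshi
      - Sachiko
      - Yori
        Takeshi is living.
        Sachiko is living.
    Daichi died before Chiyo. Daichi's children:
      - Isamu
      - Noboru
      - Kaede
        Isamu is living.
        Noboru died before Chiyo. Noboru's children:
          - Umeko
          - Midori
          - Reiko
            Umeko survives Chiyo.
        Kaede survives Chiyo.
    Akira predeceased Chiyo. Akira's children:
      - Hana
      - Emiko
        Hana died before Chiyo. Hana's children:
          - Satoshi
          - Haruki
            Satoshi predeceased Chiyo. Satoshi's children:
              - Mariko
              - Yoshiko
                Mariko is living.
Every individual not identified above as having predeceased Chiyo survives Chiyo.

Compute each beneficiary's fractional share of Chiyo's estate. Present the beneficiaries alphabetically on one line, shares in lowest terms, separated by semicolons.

There is no surviving spouse, so the entire estate passes to Chiyo's descendants per stirpes.
The estate is divided into 4 equal shares of 1/4 among Ryo, Kenji, Daichi, Akira.
Ryo is living and takes 1/4.
Kenji predeceased; the 1/4 allotted to Kenji's branch passes to Kenji's issue by representation.
The 1/4 is divided into 3 equal shares of 1/12 among Takeshi, Sachiko, Yori.
Takeshi is living and takes 1/12.
Sachiko is living and takes 1/12.
Yori is living and takes 1/12.
Daichi predeceased; the 1/4 allotted to Daichi's branch passes to Daichi's issue by representation.
The 1/4 is divided into 3 equal shares of 1/12 among Isamu, Noboru, Kaede.
Isamu is living and takes 1/12.
Noboru predeceased; the 1/12 allotted to Noboru's branch passes to Noboru's issue by representation.
The 1/12 is divided into 3 equal shares of 1/36 among Umeko, Midori, Reiko.
Umeko is living and takes 1/36.
Midori is living and takes 1/36.
Reiko is living and takes 1/36.
Kaede is living and takes 1/12.
Akira predeceased; the 1/4 allotted to Akira's branch passes to Akira's issue by representation.
The 1/4 is divided into 2 equal shares of 1/8 among Hana, Emiko.
Hana predeceased; the 1/8 allotted to Hana's branch passes to Hana's issue by representation.
The 1/8 is divided into 2 equal shares of 1/16 among Satoshi, Haruki.
Satoshi predeceased; the 1/16 allotted to Satoshi's branch passes to Satoshi's issue by representation.
The 1/16 is divided into 2 equal shares of 1/32 among Mariko, Yoshiko.
Mariko is living and takes 1/32.
Yoshiko is living and takes 1/32.
Haruki is living and takes 1/16.
Emiko is living and takes 1/8.

Emiko 1/8; Haruki 1/16; Isamu 1/12; Kaede 1/12; Mariko 1/32; Midori 1/36; Reiko 1/36; Ryo 1/4; Sachiko 1/12; Takeshi 1/12; Umeko 1/36; Yori 1/12; Yoshiko 1/32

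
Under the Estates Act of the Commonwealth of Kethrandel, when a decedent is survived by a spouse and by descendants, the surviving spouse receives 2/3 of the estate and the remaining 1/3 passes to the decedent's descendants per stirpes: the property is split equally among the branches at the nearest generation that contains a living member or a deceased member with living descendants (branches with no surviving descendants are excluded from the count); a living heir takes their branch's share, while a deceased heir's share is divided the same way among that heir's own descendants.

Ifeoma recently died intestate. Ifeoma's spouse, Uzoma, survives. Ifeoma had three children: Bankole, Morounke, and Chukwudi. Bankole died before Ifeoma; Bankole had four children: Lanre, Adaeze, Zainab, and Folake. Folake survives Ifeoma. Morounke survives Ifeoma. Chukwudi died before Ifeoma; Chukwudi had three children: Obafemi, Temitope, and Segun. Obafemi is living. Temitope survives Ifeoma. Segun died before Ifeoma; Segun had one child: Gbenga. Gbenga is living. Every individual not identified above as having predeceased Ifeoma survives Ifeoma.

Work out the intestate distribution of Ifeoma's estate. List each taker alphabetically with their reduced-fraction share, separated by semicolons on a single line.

Adaeze 1/36; Folake 1/36; Gbenga 1/27; Lanre 1/36; Morounke 1/9; Obafemi 1/27; Temitope 1/27; Uzoma 2/3; Zainab 1/36

Uzoma, as surviving spouse, takes 2/3.
The remaining 1/3 passes to Ifeoma's descendants per stirpes.
The 1/3 is divided into 3 equal shares of 1/9 among Bankole, Morounke, Chukwudi.
Bankole predeceased; the 1/9 allotted to Bankole's branch passes to Bankole's issue by representation.
The 1/9 is divided into 4 equal shares of 1/36 among Lanre, Adaeze, Zainab, Folake.
Lanre is living and takes 1/36.
Adaeze is living and takes 1/36.
Zainab is living and takes 1/36.
Folake is living and takes 1/36.
Morounke is living and takes 1/9.
Chukwudi predeceased; the 1/9 allotted to Chukwudi's branch passes to Chukwudi's issue by representation.
The 1/9 is divided into 3 equal shares of 1/27 among Obafemi, Temitope, Segun.
Obafemi is living and takes 1/27.
Temitope is living and takes 1/27.
Segun predeceased; the 1/27 allotted to Segun's branch passes to Segun's issue by representation.
Gbenga is the sole taker at this level and receives the full 1/27.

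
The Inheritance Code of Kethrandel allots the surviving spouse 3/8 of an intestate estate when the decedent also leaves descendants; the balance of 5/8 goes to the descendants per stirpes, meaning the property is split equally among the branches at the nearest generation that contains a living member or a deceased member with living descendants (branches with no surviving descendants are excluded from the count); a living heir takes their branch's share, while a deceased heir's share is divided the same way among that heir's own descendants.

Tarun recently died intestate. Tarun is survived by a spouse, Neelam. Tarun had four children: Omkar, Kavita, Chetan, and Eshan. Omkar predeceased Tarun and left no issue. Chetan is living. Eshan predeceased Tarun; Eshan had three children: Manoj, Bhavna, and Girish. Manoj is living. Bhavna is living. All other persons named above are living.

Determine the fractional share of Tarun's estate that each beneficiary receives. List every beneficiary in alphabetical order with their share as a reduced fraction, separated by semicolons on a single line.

Neelam, as surviving spouse, takes 3/8.
The remaining 5/8 passes to Tarun's descendants per stirpes.
Omkar left no surviving issue, so that branch lapses and is disregarded.
The 5/8 is divided into 3 equal shares of 5/24 among Kavita, Chetan, Eshan.
Kavita is living and takes 5/24.
Chetan is living and takes 5/24.
Eshan predeceased; the 5/24 allotted to Eshan's branch passes to Eshan's issue by representation.
The 5/24 is divided into 3 equal shares of 5/72 among Manoj, Bhavna, Girish.
Manoj is living and takes 5/72.
Bhavna is living and takes 5/72.
Girish is living and takes 5/72.

Bhavna 5/72; Chetan 5/24; Girish 5/72; Kavita 5/24; Manoj 5/72; Neelam 3/8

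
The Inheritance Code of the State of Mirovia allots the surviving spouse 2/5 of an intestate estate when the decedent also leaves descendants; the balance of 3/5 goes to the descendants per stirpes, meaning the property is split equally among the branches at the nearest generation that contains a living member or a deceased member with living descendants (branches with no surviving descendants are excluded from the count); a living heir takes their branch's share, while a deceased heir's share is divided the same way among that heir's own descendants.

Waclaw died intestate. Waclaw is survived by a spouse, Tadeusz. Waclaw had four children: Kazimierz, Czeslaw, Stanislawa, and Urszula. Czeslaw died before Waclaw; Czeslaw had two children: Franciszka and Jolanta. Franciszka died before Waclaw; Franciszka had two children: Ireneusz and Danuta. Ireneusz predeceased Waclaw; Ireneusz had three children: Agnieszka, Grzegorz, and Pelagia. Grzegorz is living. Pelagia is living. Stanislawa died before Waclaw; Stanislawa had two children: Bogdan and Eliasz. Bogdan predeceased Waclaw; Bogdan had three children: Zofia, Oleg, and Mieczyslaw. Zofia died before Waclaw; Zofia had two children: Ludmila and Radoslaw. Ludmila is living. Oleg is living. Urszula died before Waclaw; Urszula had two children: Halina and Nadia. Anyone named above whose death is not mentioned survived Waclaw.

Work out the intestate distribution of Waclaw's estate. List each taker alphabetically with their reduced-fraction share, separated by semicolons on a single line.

Agnieszka 1/80; Danuta 3/80; Eliasz 3/40; Grzegorz 1/80; Halina 3/40; Jolanta 3/40; Kazimierz 3/20; Ludmila 1/80; Mieczyslaw 1/40; Nadia 3/40; Oleg 1/40; Pelagia 1/80; Radoslaw 1/80; Tadeusz 2/5

Tadeusz, as surviving spouse, takes 2/5.
The remaining 3/5 passes to Waclaw's descendants per stirpes.
The 3/5 is divided into 4 equal shares of 3/20 among Kazimierz, Czeslaw, Stanislawa, Urszula.
Kazimierz is living and takes 3/20.
Czeslaw predeceased; the 3/20 allotted to Czeslaw's branch passes to Czeslaw's issue by representation.
The 3/20 is divided into 2 equal shares of 3/40 among Franciszka, Jolanta.
Franciszka predeceased; the 3/40 allotted to Franciszka's branch passes to Franciszka's issue by representation.
The 3/40 is divided into 2 equal shares of 3/80 among Ireneusz, Danuta.
Ireneusz predeceased; the 3/80 allotted to Ireneusz's branch passes to Ireneusz's issue by representation.
The 3/80 is divided into 3 equal shares of 1/80 among Agnieszka, Grzegorz, Pelagia.
Agnieszka is living and takes 1/80.
Grzegorz is living and takes 1/80.
Pelagia is living and takes 1/80.
Danuta is living and takes 3/80.
Jolanta is living and takes 3/40.
Stanislawa predeceased; the 3/20 allotted to Stanislawa's branch passes to Stanislawa's issue by representation.
The 3/20 is divided into 2 equal shares of 3/40 among Bogdan, Eliasz.
Bogdan predeceased; the 3/40 allotted to Bogdan's branch passes to Bogdan's issue by representation.
The 3/40 is divided into 3 equal shares of 1/40 among Zofia, Oleg, Mieczyslaw.
Zofia predeceased; the 1/40 allotted to Zofia's branch passes to Zofia's issue by representation.
The 1/40 is divided into 2 equal shares of 1/80 among Ludmila, Radoslaw.
Ludmila is living and takes 1/80.
Radoslaw is living and takes 1/80.
Oleg is living and takes 1/40.
Mieczyslaw is living and takes 1/40.
Eliasz is living and takes 3/40.
Urszula predeceased; the 3/20 allotted to Urszula's branch passes to Urszula's issue by representation.
The 3/20 is divided into 2 equal shares of 3/40 among Halina, Nadia.
Halina is living and takes 3/40.
Nadia is living and takes 3/40.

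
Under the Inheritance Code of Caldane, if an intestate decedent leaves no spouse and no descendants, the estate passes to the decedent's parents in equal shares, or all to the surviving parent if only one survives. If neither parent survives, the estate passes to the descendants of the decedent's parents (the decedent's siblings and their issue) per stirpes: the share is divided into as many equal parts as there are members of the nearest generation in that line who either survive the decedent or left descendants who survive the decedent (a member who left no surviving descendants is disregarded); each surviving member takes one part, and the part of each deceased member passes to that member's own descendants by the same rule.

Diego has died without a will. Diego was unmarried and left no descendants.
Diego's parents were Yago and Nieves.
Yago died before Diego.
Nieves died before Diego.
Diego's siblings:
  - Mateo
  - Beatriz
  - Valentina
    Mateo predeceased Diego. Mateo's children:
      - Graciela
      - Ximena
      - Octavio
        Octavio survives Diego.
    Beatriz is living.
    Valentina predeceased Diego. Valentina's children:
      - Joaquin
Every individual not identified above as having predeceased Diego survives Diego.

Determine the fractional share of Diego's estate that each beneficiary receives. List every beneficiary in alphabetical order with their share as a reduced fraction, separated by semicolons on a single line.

Neither parent survives and there are no descendants, so the estate passes to Diego's siblings and their issue per stirpes.
The estate is divided into 3 equal shares of 1/3 among Mateo, Beatriz, Valentina.
Mateo predeceased; the 1/3 allotted to Mateo's branch passes to Mateo's issue by representation.
The 1/3 is divided into 3 equal shares of 1/9 among Graciela, Ximena, Octavio.
Graciela is living and takes 1/9.
Ximena is living and takes 1/9.
Octavio is living and takes 1/9.
Beatriz is living and takes 1/3.
Valentina predeceased; the 1/3 allotted to Valentina's branch passes to Valentina's issue by representation.
Joaquin is the sole taker at this level and receives the full 1/3.

Beatriz 1/3; Graciela 1/9; Joaquin 1/3; Octavio 1/9; Ximena 1/9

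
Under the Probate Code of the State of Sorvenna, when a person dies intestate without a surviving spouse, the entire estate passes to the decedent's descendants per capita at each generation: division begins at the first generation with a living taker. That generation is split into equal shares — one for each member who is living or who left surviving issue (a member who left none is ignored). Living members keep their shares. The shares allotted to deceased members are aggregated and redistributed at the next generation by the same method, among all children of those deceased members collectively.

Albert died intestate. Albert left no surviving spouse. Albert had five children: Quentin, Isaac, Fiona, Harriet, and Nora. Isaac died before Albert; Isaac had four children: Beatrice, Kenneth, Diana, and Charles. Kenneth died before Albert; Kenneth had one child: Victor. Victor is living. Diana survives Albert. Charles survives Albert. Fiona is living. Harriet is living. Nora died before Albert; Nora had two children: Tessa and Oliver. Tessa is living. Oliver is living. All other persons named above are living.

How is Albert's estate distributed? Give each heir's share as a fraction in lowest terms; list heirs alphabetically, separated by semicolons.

There is no surviving spouse, so the entire estate passes to Albert's descendants per capita at each generation.
At generation 1 (Quentin, Isaac, Fiona, Harriet, Nora) there are 5 shares of (1)/5 = 1/5 each.
Living: Quentin, Fiona, and Harriet — each takes 1/5.
Deceased: Isaac and Nora. Their combined 2/5 is pooled and carried to generation 2.
At generation 2 (Beatrice, Kenneth, Diana, Charles, Tessa, Oliver) there are 6 shares of (2/5)/6 = 1/15 each.
Living: Beatrice, Diana, Charles, Tessa, and Oliver — each takes 1/15.
Deceased: Kenneth. That 1/15 share is carried to generation 3.
At generation 3 (Victor) there are 1 shares of (1/15)/1 = 1/15 each.
Living: Victor — each takes 1/15.

Beatrice 1/15; Charles 1/15; Diana 1/15; Fiona 1/5; Harriet 1/5; Oliver 1/15; Quentin 1/5; Tessa 1/15; Victor 1/15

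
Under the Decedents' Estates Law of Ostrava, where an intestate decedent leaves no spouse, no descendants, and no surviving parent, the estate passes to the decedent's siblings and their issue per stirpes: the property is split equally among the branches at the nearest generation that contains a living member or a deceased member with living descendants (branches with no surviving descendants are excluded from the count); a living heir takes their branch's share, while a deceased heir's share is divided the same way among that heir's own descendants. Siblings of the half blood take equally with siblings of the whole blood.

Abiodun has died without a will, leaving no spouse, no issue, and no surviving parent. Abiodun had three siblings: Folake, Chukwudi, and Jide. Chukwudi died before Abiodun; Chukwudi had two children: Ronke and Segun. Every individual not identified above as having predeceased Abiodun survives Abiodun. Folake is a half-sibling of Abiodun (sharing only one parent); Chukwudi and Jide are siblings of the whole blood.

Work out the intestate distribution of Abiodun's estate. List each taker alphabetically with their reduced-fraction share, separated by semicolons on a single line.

Folake 1/3; Jide 1/3; Ronke 1/6; Segun 1/6

No spouse, descendants, or parent survives, so the estate passes to Abiodun's siblings per stirpes.
Half-blood and whole-blood siblings take equally under the stated rule.
The estate is divided into 3 equal shares of 1/3 among Folake, Chukwudi, Jide.
Folake is living and takes 1/3.
Chukwudi predeceased; the 1/3 allotted to Chukwudi's branch passes to Chukwudi's issue by representation.
The 1/3 is divided into 2 equal shares of 1/6 among Ronke, Segun.
Ronke is living and takes 1/6.
Segun is living and takes 1/6.
Jide is living and takes 1/3.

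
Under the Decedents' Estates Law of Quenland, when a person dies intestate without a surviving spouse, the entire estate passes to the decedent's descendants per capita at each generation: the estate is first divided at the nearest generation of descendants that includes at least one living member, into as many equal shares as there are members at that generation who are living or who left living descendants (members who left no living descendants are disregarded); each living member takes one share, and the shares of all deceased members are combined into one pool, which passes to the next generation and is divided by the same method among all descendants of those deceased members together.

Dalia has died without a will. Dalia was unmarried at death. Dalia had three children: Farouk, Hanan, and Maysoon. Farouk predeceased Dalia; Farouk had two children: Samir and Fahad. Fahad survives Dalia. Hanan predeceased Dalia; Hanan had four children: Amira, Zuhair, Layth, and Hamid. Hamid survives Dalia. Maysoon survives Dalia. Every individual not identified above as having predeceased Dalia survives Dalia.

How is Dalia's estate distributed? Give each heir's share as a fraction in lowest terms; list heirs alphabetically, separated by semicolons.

Amira 1/9; Fahad 1/9; Hamid 1/9; Layth 1/9; Maysoon 1/3; Samir 1/9; Zuhair 1/9

There is no surviving spouse, so the entire estate passes to Dalia's descendants per capita at each generation.
At generation 1 (Farouk, Hanan, Maysoon) there are 3 shares of (1)/3 = 1/3 each.
Living: Maysoon — each takes 1/3.
Deceased: Farouk and Hanan. Their combined 2/3 is pooled and carried to generation 2.
At generation 2 (Samir, Fahad, Amira, Zuhair, Layth, Hamid) there are 6 shares of (2/3)/6 = 1/9 each.
Living: Samir, Fahad, Amira, Zuhair, Layth, and Hamid — each takes 1/9.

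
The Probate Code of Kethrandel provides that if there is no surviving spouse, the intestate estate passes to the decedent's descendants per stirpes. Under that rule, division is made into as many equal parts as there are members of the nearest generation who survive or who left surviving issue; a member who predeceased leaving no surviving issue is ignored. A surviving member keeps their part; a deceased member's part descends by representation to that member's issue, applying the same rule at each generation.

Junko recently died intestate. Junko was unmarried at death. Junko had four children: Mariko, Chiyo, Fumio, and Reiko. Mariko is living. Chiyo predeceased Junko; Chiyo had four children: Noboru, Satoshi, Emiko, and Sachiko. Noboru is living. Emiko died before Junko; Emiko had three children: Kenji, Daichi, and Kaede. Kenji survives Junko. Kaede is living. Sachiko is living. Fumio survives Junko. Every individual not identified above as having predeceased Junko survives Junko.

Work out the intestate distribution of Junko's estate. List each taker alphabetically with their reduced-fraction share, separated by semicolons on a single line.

There is no surviving spouse, so the entire estate passes to Junko's descendants per stirpes.
The estate is divided into 4 equal shares of 1/4 among Mariko, Chiyo, Fumio, Reiko.
Mariko is living and takes 1/4.
Chiyo predeceased; the 1/4 allotted to Chiyo's branch passes to Chiyo's issue by representation.
The 1/4 is divided into 4 equal shares of 1/16 among Noboru, Satoshi, Emiko, Sachiko.
Noboru is living and takes 1/16.
Satoshi is living and takes 1/16.
Emiko predeceased; the 1/16 allotted to Emiko's branch passes to Emiko's issue by representation.
The 1/16 is divided into 3 equal shares of 1/48 among Kenji, Daichi, Kaede.
Kenji is living and takes 1/48.
Daichi is living and takes 1/48.
Kaede is living and takes 1/48.
Sachiko is living and takes 1/16.
Fumio is living and takes 1/4.
Reiko is living and takes 1/4.

Daichi 1/48; Fumio 1/4; Kaede 1/48; Kenji 1/48; Mariko 1/4; Noboru 1/16; Reiko 1/4; Sachiko 1/16; Satoshi 1/16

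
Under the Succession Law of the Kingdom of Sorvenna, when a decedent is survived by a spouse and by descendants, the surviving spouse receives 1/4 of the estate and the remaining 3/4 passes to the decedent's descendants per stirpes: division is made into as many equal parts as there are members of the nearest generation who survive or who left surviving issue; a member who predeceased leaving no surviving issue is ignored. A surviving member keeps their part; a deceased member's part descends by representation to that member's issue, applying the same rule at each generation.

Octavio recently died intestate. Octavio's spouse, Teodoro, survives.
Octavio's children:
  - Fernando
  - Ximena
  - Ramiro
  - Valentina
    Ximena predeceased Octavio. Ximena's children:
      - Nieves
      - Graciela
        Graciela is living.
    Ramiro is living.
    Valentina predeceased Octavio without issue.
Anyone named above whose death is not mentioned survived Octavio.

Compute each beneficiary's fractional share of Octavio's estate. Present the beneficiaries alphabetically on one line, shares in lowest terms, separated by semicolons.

Fernando 1/4; Graciela 1/8; Nieves 1/8; Ramiro 1/4; Teodoro 1/4

Teodoro, as surviving spouse, takes 1/4.
The remaining 3/4 passes to Octavio's descendants per stirpes.
Valentina left no surviving issue, so that branch lapses and is disregarded.
The 3/4 is divided into 3 equal shares of 1/4 among Fernando, Ximena, Ramiro.
Fernando is living and takes 1/4.
Ximena predeceased; the 1/4 allotted to Ximena's branch passes to Ximena's issue by representation.
The 1/4 is divided into 2 equal shares of 1/8 among Nieves, Graciela.
Nieves is living and takes 1/8.
Graciela is living and takes 1/8.
Ramiro is living and takes 1/4.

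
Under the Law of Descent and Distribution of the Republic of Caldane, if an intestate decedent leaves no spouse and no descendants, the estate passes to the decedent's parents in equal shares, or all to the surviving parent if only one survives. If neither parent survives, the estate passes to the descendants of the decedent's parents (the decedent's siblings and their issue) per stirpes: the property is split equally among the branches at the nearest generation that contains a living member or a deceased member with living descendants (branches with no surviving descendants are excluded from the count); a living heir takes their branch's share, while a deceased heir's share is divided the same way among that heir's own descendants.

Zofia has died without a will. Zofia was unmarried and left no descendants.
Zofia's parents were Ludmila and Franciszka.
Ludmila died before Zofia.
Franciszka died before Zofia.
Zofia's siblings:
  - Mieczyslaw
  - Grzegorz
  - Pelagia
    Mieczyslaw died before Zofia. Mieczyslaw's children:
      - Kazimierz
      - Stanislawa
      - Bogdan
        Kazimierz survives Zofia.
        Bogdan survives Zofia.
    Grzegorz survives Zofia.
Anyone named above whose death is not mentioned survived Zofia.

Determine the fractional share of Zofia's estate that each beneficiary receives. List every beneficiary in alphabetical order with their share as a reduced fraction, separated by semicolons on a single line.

Bogdan 1/9; Grzegorz 1/3; Kazimierz 1/9; Pelagia 1/3; Stanislawa 1/9

Neither parent survives and there are no descendants, so the estate passes to Zofia's siblings and their issue per stirpes.
The estate is divided into 3 equal shares of 1/3 among Mieczyslaw, Grzegorz, Pelagia.
Mieczyslaw predeceased; the 1/3 allotted to Mieczyslaw's branch passes to Mieczyslaw's issue by representation.
The 1/3 is divided into 3 equal shares of 1/9 among Kazimierz, Stanislawa, Bogdan.
Kazimierz is living and takes 1/9.
Stanislawa is living and takes 1/9.
Bogdan is living and takes 1/9.
Grzegorz is living and takes 1/3.
Pelagia is living and takes 1/3.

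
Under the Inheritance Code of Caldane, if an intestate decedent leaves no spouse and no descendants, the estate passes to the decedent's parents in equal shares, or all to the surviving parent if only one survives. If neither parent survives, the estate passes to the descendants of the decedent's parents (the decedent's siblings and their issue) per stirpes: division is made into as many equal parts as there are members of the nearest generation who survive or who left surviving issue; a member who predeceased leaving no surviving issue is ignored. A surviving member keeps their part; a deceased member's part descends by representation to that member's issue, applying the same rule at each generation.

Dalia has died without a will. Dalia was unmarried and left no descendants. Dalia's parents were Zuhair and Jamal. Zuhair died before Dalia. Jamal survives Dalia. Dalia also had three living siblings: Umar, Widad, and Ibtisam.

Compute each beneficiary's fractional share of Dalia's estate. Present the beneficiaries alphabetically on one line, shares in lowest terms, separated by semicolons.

Jamal 1

Only one parent, Jamal, survives, so Jamal takes the entire estate. The siblings take nothing because a surviving parent has priority.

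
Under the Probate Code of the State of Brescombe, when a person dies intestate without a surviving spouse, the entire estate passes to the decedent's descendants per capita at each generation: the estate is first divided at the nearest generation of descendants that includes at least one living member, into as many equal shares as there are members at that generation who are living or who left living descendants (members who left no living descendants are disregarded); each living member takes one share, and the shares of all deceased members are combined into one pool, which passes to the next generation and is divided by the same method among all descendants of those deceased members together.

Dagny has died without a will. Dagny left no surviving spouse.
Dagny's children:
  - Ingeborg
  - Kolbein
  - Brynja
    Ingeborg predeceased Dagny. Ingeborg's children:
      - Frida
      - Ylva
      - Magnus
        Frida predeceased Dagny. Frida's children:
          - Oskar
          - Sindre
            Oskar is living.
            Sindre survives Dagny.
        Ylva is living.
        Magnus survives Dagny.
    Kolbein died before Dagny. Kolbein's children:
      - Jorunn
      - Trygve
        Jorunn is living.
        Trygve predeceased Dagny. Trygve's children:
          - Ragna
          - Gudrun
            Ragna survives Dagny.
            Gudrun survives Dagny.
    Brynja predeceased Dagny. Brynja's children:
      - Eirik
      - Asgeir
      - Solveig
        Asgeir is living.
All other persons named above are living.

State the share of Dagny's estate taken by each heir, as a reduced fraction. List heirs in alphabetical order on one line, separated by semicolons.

There is no surviving spouse, so the entire estate passes to Dagny's descendants per capita at each generation.
No one at generation 1 (Ingeborg, Kolbein, Brynja) is living; moving to the next generation.
At generation 2 (Frida, Ylva, Magnus, Jorunn, Trygve, Eirik, Asgeir, Solveig) there are 8 shares of (1)/8 = 1/8 each.
Living: Ylva, Magnus, Jorunn, Eirik, Asgeir, and Solveig — each takes 1/8.
Deceased: Frida and Trygve. Their combined 1/4 is pooled and carried to generation 3.
At generation 3 (Oskar, Sindre, Ragna, Gudrun) there are 4 shares of (1/4)/4 = 1/16 each.
Living: Oskar, Sindre, Ragna, and Gudrun — each takes 1/16.

Asgeir 1/8; Eirik 1/8; Gudrun 1/16; Jorunn 1/8; Magnus 1/8; Oskar 1/16; Ragna 1/16; Sindre 1/16; Solveig 1/8; Ylva 1/8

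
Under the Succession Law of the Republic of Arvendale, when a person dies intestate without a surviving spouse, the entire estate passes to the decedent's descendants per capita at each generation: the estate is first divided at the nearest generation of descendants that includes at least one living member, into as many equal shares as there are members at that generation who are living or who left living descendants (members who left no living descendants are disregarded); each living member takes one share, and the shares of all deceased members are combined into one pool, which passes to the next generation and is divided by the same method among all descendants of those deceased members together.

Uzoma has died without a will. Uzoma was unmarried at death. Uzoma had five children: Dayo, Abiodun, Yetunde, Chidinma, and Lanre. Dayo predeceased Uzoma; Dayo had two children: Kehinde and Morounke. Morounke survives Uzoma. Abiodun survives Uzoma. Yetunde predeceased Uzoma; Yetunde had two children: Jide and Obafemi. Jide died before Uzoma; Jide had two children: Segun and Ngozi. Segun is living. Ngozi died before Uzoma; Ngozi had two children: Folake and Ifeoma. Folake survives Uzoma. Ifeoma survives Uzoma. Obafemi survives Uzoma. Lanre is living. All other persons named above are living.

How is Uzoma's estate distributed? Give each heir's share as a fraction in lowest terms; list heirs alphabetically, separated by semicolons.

There is no surviving spouse, so the entire estate passes to Uzoma's descendants per capita at each generation.
At generation 1 (Dayo, Abiodun, Yetunde, Chidinma, Lanre) there are 5 shares of (1)/5 = 1/5 each.
Living: Abiodun, Chidinma, and Lanre — each takes 1/5.
Deceased: Dayo and Yetunde. Their combined 2/5 is pooled and carried to generation 2.
At generation 2 (Kehinde, Morounke, Jide, Obafemi) there are 4 shares of (2/5)/4 = 1/10 each.
Living: Kehinde, Morounke, and Obafemi — each takes 1/10.
Deceased: Jide. That 1/10 share is carried to generation 3.
At generation 3 (Segun, Ngozi) there are 2 shares of (1/10)/2 = 1/20 each.
Living: Segun — each takes 1/20.
Deceased: Ngozi. That 1/20 share is carried to generation 4.
At generation 4 (Folake, Ifeoma) there are 2 shares of (1/20)/2 = 1/40 each.
Living: Folake and Ifeoma — each takes 1/40.

Abiodun 1/5; Chidinma 1/5; Folake 1/40; Ifeoma 1/40; Kehinde 1/10; Lanre 1/5; Morounke 1/10; Obafemi 1/10; Segun 1/20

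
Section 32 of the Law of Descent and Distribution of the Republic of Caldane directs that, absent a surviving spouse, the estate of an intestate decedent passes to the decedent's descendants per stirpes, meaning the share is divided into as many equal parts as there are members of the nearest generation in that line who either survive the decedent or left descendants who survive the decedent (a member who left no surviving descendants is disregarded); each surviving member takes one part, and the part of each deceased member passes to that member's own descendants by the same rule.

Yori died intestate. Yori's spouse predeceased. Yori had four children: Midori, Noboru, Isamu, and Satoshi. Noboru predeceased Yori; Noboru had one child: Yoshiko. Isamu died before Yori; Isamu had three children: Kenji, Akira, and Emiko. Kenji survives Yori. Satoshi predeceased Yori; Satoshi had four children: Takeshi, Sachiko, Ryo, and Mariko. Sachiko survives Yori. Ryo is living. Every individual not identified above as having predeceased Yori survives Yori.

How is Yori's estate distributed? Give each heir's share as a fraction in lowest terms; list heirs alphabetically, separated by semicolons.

There is no surviving spouse, so the entire estate passes to Yori's descendants per stirpes.
The estate is divided into 4 equal shares of 1/4 among Midori, Noboru, Isamu, Satoshi.
Midori is living and takes 1/4.
Noboru predeceased; the 1/4 allotted to Noboru's branch passes to Noboru's issue by representation.
Yoshiko is the sole taker at this level and receives the full 1/4.
Isamu predeceased; the 1/4 allotted to Isamu's branch passes to Isamu's issue by representation.
The 1/4 is divided into 3 equal shares of 1/12 among Kenji, Akira, Emiko.
Kenji is living and takes 1/12.
Akira is living and takes 1/12.
Emiko is living and takes 1/12.
Satoshi predeceased; the 1/4 allotted to Satoshi's branch passes to Satoshi's issue by representation.
The 1/4 is divided into 4 equal shares of 1/16 among Takeshi, Sachiko, Ryo, Mariko.
Takeshi is living and takes 1/16.
Sachiko is living and takes 1/16.
Ryo is living and takes 1/16.
Mariko is living and takes 1/16.

Akira 1/12; Emiko 1/12; Kenji 1/12; Mariko 1/16; Midori 1/4; Ryo 1/16; Sachiko 1/16; Takeshi 1/16; Yoshiko 1/4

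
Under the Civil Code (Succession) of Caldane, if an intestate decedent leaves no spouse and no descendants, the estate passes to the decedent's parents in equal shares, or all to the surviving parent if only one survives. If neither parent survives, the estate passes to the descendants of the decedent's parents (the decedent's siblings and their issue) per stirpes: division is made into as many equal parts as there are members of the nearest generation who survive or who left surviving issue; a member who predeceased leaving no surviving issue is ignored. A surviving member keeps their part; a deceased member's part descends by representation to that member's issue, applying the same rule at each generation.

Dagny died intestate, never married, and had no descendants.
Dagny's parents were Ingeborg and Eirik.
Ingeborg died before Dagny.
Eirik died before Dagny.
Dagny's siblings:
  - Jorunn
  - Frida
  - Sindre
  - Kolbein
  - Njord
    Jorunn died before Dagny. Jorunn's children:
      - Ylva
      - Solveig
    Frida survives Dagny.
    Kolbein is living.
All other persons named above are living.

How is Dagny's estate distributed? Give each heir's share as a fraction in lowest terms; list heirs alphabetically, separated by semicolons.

Frida 1/5; Kolbein 1/5; Njord 1/5; Sindre 1/5; Solveig 1/10; Ylva 1/10

Neither parent survives and there are no descendants, so the estate passes to Dagny's siblings and their issue per stirpes.
The estate is divided into 5 equal shares of 1/5 among Jorunn, Frida, Sindre, Kolbein, Njord.
Jorunn predeceased; the 1/5 allotted to Jorunn's branch passes to Jorunn's issue by representation.
The 1/5 is divided into 2 equal shares of 1/10 among Ylva, Solveig.
Ylva is living and takes 1/10.
Solveig is living and takes 1/10.
Frida is living and takes 1/5.
Sindre is living and takes 1/5.
Kolbein is living and takes 1/5.
Njord is living and takes 1/5.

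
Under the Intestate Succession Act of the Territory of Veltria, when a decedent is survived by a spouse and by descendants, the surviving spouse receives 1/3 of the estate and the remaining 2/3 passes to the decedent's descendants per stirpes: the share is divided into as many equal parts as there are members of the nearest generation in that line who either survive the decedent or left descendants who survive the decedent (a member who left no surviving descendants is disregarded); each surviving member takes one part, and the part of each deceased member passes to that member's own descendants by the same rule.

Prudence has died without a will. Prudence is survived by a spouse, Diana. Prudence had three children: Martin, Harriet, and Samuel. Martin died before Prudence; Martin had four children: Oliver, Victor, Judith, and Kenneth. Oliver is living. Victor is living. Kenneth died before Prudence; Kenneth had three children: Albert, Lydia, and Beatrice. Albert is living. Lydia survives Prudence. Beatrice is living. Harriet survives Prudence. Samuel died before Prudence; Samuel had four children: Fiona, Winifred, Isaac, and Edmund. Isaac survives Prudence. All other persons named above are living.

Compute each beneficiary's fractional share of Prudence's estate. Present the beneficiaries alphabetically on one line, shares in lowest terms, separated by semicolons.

Albert 1/54; Beatrice 1/54; Diana 1/3; Edmund 1/18; Fiona 1/18; Harriet 2/9; Isaac 1/18; Judith 1/18; Lydia 1/54; Oliver 1/18; Victor 1/18; Winifred 1/18

Diana, as surviving spouse, takes 1/3.
The remaining 2/3 passes to Prudence's descendants per stirpes.
The 2/3 is divided into 3 equal shares of 2/9 among Martin, Harriet, Samuel.
Martin predeceased; the 2/9 allotted to Martin's branch passes to Martin's issue by representation.
The 2/9 is divided into 4 equal shares of 1/18 among Oliver, Victor, Judith, Kenneth.
Oliver is living and takes 1/18.
Victor is living and takes 1/18.
Judith is living and takes 1/18.
Kenneth predeceased; the 1/18 allotted to Kenneth's branch passes to Kenneth's issue by representation.
The 1/18 is divided into 3 equal shares of 1/54 among Albert, Lydia, Beatrice.
Albert is living and takes 1/54.
Lydia is living and takes 1/54.
Beatrice is living and takes 1/54.
Harriet is living and takes 2/9.
Samuel predeceased; the 2/9 allotted to Samuel's branch passes to Samuel's issue by representation.
The 2/9 is divided into 4 equal shares of 1/18 among Fiona, Winifred, Isaac, Edmund.
Fiona is living and takes 1/18.
Winifred is living and takes 1/18.
Isaac is living and takes 1/18.
Edmund is living and takes 1/18.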